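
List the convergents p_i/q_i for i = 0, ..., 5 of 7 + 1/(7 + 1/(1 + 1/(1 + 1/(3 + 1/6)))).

Using the convergent recurrence p_i = a_i*p_{i-1} + p_{i-2}, q_i = a_i*q_{i-1} + q_{i-2} with p_{-2}=0, p_{-1}=1, q_{-2}=1, q_{-1}=0:
  i=0: a_0=7, p_0 = 7*1 + 0 = 7, q_0 = 7*0 + 1 = 1.
  i=1: a_1=7, p_1 = 7*7 + 1 = 50, q_1 = 7*1 + 0 = 7.
  i=2: a_2=1, p_2 = 1*50 + 7 = 57, q_2 = 1*7 + 1 = 8.
  i=3: a_3=1, p_3 = 1*57 + 50 = 107, q_3 = 1*8 + 7 = 15.
  i=4: a_4=3, p_4 = 3*107 + 57 = 378, q_4 = 3*15 + 8 = 53.
  i=5: a_5=6, p_5 = 6*378 + 107 = 2375, q_5 = 6*53 + 15 = 333.

7/1, 50/7, 57/8, 107/15, 378/53, 2375/333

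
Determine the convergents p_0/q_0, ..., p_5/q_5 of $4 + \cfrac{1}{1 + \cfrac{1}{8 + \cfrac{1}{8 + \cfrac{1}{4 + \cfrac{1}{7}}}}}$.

4/1, 5/1, 44/9, 357/73, 1472/301, 10661/2180

Using the convergent recurrence p_i = a_i*p_{i-1} + p_{i-2}, q_i = a_i*q_{i-1} + q_{i-2} with p_{-2}=0, p_{-1}=1, q_{-2}=1, q_{-1}=0:
  i=0: a_0=4, p_0 = 4*1 + 0 = 4, q_0 = 4*0 + 1 = 1.
  i=1: a_1=1, p_1 = 1*4 + 1 = 5, q_1 = 1*1 + 0 = 1.
  i=2: a_2=8, p_2 = 8*5 + 4 = 44, q_2 = 8*1 + 1 = 9.
  i=3: a_3=8, p_3 = 8*44 + 5 = 357, q_3 = 8*9 + 1 = 73.
  i=4: a_4=4, p_4 = 4*357 + 44 = 1472, q_4 = 4*73 + 9 = 301.
  i=5: a_5=7, p_5 = 7*1472 + 357 = 10661, q_5 = 7*301 + 73 = 2180.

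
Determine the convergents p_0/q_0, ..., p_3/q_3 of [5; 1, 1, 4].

5/1, 6/1, 11/2, 50/9

Using the convergent recurrence p_i = a_i*p_{i-1} + p_{i-2}, q_i = a_i*q_{i-1} + q_{i-2} with p_{-2}=0, p_{-1}=1, q_{-2}=1, q_{-1}=0:
  i=0: a_0=5, p_0 = 5*1 + 0 = 5, q_0 = 5*0 + 1 = 1.
  i=1: a_1=1, p_1 = 1*5 + 1 = 6, q_1 = 1*1 + 0 = 1.
  i=2: a_2=1, p_2 = 1*6 + 5 = 11, q_2 = 1*1 + 1 = 2.
  i=3: a_3=4, p_3 = 4*11 + 6 = 50, q_3 = 4*2 + 1 = 9.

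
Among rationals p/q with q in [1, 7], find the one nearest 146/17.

Expand x = 146/17 as a continued fraction with the Euclidean algorithm:
  146 = 8*17 + 10, so a_0 = 8.
  17 = 1*10 + 7, so a_1 = 1.
  10 = 1*7 + 3, so a_2 = 1.
  7 = 2*3 + 1, so a_3 = 2.
  3 = 3*1 + 0, so a_4 = 3.
so x = [8; 1, 1, 2, 3].
Convergents (p_i = a_i*p_{i-1} + p_{i-2}, q_i = a_i*q_{i-1} + q_{i-2} with p_{-2}=0, p_{-1}=1, q_{-2}=1, q_{-1}=0), until the denominator exceeds 7:
  i=0: a_0=8, p_0 = 8*1 + 0 = 8, q_0 = 8*0 + 1 = 1.
  i=1: a_1=1, p_1 = 1*8 + 1 = 9, q_1 = 1*1 + 0 = 1.
  i=2: a_2=1, p_2 = 1*9 + 8 = 17, q_2 = 1*1 + 1 = 2.
  i=3: a_3=2, p_3 = 2*17 + 9 = 43, q_3 = 2*2 + 1 = 5.
  i=4: a_4=3, p_4 = 3*43 + 17 = 146, q_4 = 3*5 + 2 = 17.
q_4 = 17 > 7, so the last convergent with denominator <= 7 is p_3/q_3 = 43/5.
The closest fraction with denominator <= 7 is either p_3/q_3 or the intermediate fraction (k*p_3 + p_2)/(k*q_3 + q_2) with the largest k >= 1 whose denominator stays <= 7; these approach x as k grows, and every other convergent or intermediate fraction in range is farther away.
Largest k: floor((7 - q_2)/q_3) = floor((7 - 2)/5) = 1.
That gives (1*43 + 17)/(1*5 + 2) = 60/7.
Compare the errors: |x - 43/5| = |146*5 - 43*17|/(17*5) = 1/85, and |x - 60/7| = |146*7 - 60*17|/(17*7) = 2/119.
Cross-multiplying, 1*119 = 119 < 170 = 2*85, so 1/85 is smaller: the convergent 43/5 is closer to x than 60/7.

43/5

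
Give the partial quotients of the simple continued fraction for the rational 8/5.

Run the Euclidean algorithm on 8 and 5; the successive quotients are the partial quotients a_0, a_1, ... (each step inverts the fractional part left over by the previous one):
  8 = 1*5 + 3, so a_0 = 1.
  5 = 1*3 + 2, so a_1 = 1.
  3 = 1*2 + 1, so a_2 = 1.
  2 = 2*1 + 0, so a_3 = 2.
The remainder reaches 0 after 4 divisions, so the expansion has 4 partial quotients, read off in order.

[1; 1, 1, 2]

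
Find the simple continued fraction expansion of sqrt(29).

[5; (2, 1, 1, 2, 10)]

Write x_i = (sqrt(29) + m_i)/d_i with (m_0, d_0) = (0, 1). a_0 = floor(sqrt(29)) = 5, since 5^2 = 25 <= 29 < 36 = 6^2.
Iterate m_{i+1} = d_i*a_i - m_i, d_{i+1} = (29 - m_{i+1}^2)/d_i, a_{i+1} = floor((a_0 + m_{i+1})/d_{i+1}):
  m_1 = 1*5 - 0 = 5, d_1 = (29 - 5^2)/1 = 4/1 = 4, a_1 = floor((5 + 5)/4) = 2.
  m_2 = 4*2 - 5 = 3, d_2 = (29 - 3^2)/4 = 20/4 = 5, a_2 = floor((5 + 3)/5) = 1.
  m_3 = 5*1 - 3 = 2, d_3 = (29 - 2^2)/5 = 25/5 = 5, a_3 = floor((5 + 2)/5) = 1.
  m_4 = 5*1 - 2 = 3, d_4 = (29 - 3^2)/5 = 20/5 = 4, a_4 = floor((5 + 3)/4) = 2.
  m_5 = 4*2 - 3 = 5, d_5 = (29 - 5^2)/4 = 4/4 = 1, a_5 = floor((5 + 5)/1) = 10.
  m_6 = 1*10 - 5 = 5, d_6 = (29 - 5^2)/1 = 4/1 = 4: (m_6, d_6) = (m_1, d_1) = (5, 4), so from here the quotients repeat a_1, ..., a_5; the period length is 5.
Hence the expansion of sqrt(29) is a_0 = 5 followed by the repeating block 2, 1, 1, 2, 10 (period 5).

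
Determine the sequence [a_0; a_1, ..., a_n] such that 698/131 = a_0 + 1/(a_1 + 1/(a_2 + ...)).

[5; 3, 21, 2]

Run the Euclidean algorithm on 698 and 131; the successive quotients are the partial quotients a_0, a_1, ... (each step inverts the fractional part left over by the previous one):
  698 = 5*131 + 43, so a_0 = 5.
  131 = 3*43 + 2, so a_1 = 3.
  43 = 21*2 + 1, so a_2 = 21.
  2 = 2*1 + 0, so a_3 = 2.
The remainder reaches 0 after 4 divisions, so the expansion has 4 partial quotients, read off in order.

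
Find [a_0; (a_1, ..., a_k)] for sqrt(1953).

Write x_i = (sqrt(1953) + m_i)/d_i with (m_0, d_0) = (0, 1). a_0 = floor(sqrt(1953)) = 44, since 44^2 = 1936 <= 1953 < 2025 = 45^2.
Iterate m_{i+1} = d_i*a_i - m_i, d_{i+1} = (1953 - m_{i+1}^2)/d_i, a_{i+1} = floor((a_0 + m_{i+1})/d_{i+1}):
  m_1 = 1*44 - 0 = 44, d_1 = (1953 - 44^2)/1 = 17/1 = 17, a_1 = floor((44 + 44)/17) = 5.
  m_2 = 17*5 - 44 = 41, d_2 = (1953 - 41^2)/17 = 272/17 = 16, a_2 = floor((44 + 41)/16) = 5.
  m_3 = 16*5 - 41 = 39, d_3 = (1953 - 39^2)/16 = 432/16 = 27, a_3 = floor((44 + 39)/27) = 3.
  m_4 = 27*3 - 39 = 42, d_4 = (1953 - 42^2)/27 = 189/27 = 7, a_4 = floor((44 + 42)/7) = 12.
  m_5 = 7*12 - 42 = 42, d_5 = (1953 - 42^2)/7 = 189/7 = 27, a_5 = floor((44 + 42)/27) = 3.
  m_6 = 27*3 - 42 = 39, d_6 = (1953 - 39^2)/27 = 432/27 = 16, a_6 = floor((44 + 39)/16) = 5.
  m_7 = 16*5 - 39 = 41, d_7 = (1953 - 41^2)/16 = 272/16 = 17, a_7 = floor((44 + 41)/17) = 5.
  m_8 = 17*5 - 41 = 44, d_8 = (1953 - 44^2)/17 = 17/17 = 1, a_8 = floor((44 + 44)/1) = 88.
  m_9 = 1*88 - 44 = 44, d_9 = (1953 - 44^2)/1 = 17/1 = 17: (m_9, d_9) = (m_1, d_1) = (44, 17), so from here the quotients repeat a_1, ..., a_8; the period length is 8.
Hence the expansion of sqrt(1953) is a_0 = 44 followed by the repeating block 5, 5, 3, 12, 3, 5, 5, 88 (period 8).

[44; (5, 5, 3, 12, 3, 5, 5, 88)]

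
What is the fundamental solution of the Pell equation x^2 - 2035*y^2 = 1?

(x, y) = (406, 9)

First expand sqrt(2035) as a continued fraction. With x_i = (sqrt(2035) + m_i)/d_i and (m_0, d_0) = (0, 1): a_0 = floor(sqrt(2035)) = 45, since 45^2 = 2025 <= 2035 < 2116 = 46^2.
Iterate m_{i+1} = d_i*a_i - m_i, d_{i+1} = (2035 - m_{i+1}^2)/d_i, a_{i+1} = floor((a_0 + m_{i+1})/d_{i+1}):
  m_1 = 1*45 - 0 = 45, d_1 = (2035 - 45^2)/1 = 10/1 = 10, a_1 = floor((45 + 45)/10) = 9.
  m_2 = 10*9 - 45 = 45, d_2 = (2035 - 45^2)/10 = 10/10 = 1, a_2 = floor((45 + 45)/1) = 90.
  m_3 = 1*90 - 45 = 45, d_3 = (2035 - 45^2)/1 = 10/1 = 10: (m_3, d_3) = (m_1, d_1) = (45, 10), so from here the quotients repeat a_1, a_2; the period length is 2.
So sqrt(2035) = [45; (9, 90)] with period length k = 2.
k is even, so the fundamental solution of x^2 - 2035y^2 = 1 is (p_{k-1}, q_{k-1}) = (p_1, q_1); compute convergents through index 1.
Convergents (p_i = a_i*p_{i-1} + p_{i-2}, q_i = a_i*q_{i-1} + q_{i-2} with p_{-2}=0, p_{-1}=1, q_{-2}=1, q_{-1}=0):
  i=0: a_0=45, p_0 = 45*1 + 0 = 45, q_0 = 45*0 + 1 = 1.
  i=1: a_1=9, p_1 = 9*45 + 1 = 406, q_1 = 9*1 + 0 = 9.
Check: 406^2 - 2035*9^2 = 164836 - 164835 = 1, so (x, y) = (406, 9) solves the equation, and by the theorem it is the least positive solution.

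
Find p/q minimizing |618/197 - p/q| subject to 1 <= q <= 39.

Expand x = 618/197 as a continued fraction with the Euclidean algorithm:
  618 = 3*197 + 27, so a_0 = 3.
  197 = 7*27 + 8, so a_1 = 7.
  27 = 3*8 + 3, so a_2 = 3.
  8 = 2*3 + 2, so a_3 = 2.
  3 = 1*2 + 1, so a_4 = 1.
  2 = 2*1 + 0, so a_5 = 2.
so x = [3; 7, 3, 2, 1, 2].
Convergents (p_i = a_i*p_{i-1} + p_{i-2}, q_i = a_i*q_{i-1} + q_{i-2} with p_{-2}=0, p_{-1}=1, q_{-2}=1, q_{-1}=0), until the denominator exceeds 39:
  i=0: a_0=3, p_0 = 3*1 + 0 = 3, q_0 = 3*0 + 1 = 1.
  i=1: a_1=7, p_1 = 7*3 + 1 = 22, q_1 = 7*1 + 0 = 7.
  i=2: a_2=3, p_2 = 3*22 + 3 = 69, q_2 = 3*7 + 1 = 22.
  i=3: a_3=2, p_3 = 2*69 + 22 = 160, q_3 = 2*22 + 7 = 51.
q_3 = 51 > 39, so the last convergent with denominator <= 39 is p_2/q_2 = 69/22.
The closest fraction with denominator <= 39 is either p_2/q_2 or the intermediate fraction (k*p_2 + p_1)/(k*q_2 + q_1) with the largest k >= 1 whose denominator stays <= 39; these approach x as k grows, and every other convergent or intermediate fraction in range is farther away.
Largest k: floor((39 - q_1)/q_2) = floor((39 - 7)/22) = 1.
That gives (1*69 + 22)/(1*22 + 7) = 91/29.
Compare the errors: |x - 69/22| = |618*22 - 69*197|/(197*22) = 3/4334, and |x - 91/29| = |618*29 - 91*197|/(197*29) = 5/5713.
Cross-multiplying, 3*5713 = 17139 < 21670 = 5*4334, so 3/4334 is smaller: the convergent 69/22 is closer to x than 91/29.

69/22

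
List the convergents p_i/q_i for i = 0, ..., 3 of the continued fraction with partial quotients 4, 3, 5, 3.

Using the convergent recurrence p_i = a_i*p_{i-1} + p_{i-2}, q_i = a_i*q_{i-1} + q_{i-2} with p_{-2}=0, p_{-1}=1, q_{-2}=1, q_{-1}=0:
  i=0: a_0=4, p_0 = 4*1 + 0 = 4, q_0 = 4*0 + 1 = 1.
  i=1: a_1=3, p_1 = 3*4 + 1 = 13, q_1 = 3*1 + 0 = 3.
  i=2: a_2=5, p_2 = 5*13 + 4 = 69, q_2 = 5*3 + 1 = 16.
  i=3: a_3=3, p_3 = 3*69 + 13 = 220, q_3 = 3*16 + 3 = 51.

4/1, 13/3, 69/16, 220/51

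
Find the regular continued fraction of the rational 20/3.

[6; 1, 2]

Run the Euclidean algorithm on 20 and 3; the successive quotients are the partial quotients a_0, a_1, ... (each step inverts the fractional part left over by the previous one):
  20 = 6*3 + 2, so a_0 = 6.
  3 = 1*2 + 1, so a_1 = 1.
  2 = 2*1 + 0, so a_2 = 2.
The remainder reaches 0 after 3 divisions, so the expansion has 3 partial quotients, read off in order.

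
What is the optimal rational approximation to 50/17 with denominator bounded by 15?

44/15

Expand x = 50/17 as a continued fraction with the Euclidean algorithm:
  50 = 2*17 + 16, so a_0 = 2.
  17 = 1*16 + 1, so a_1 = 1.
  16 = 16*1 + 0, so a_2 = 16.
so x = [2; 1, 16].
Convergents (p_i = a_i*p_{i-1} + p_{i-2}, q_i = a_i*q_{i-1} + q_{i-2} with p_{-2}=0, p_{-1}=1, q_{-2}=1, q_{-1}=0), until the denominator exceeds 15:
  i=0: a_0=2, p_0 = 2*1 + 0 = 2, q_0 = 2*0 + 1 = 1.
  i=1: a_1=1, p_1 = 1*2 + 1 = 3, q_1 = 1*1 + 0 = 1.
  i=2: a_2=16, p_2 = 16*3 + 2 = 50, q_2 = 16*1 + 1 = 17.
q_2 = 17 > 15, so the last convergent with denominator <= 15 is p_1/q_1 = 3/1.
The closest fraction with denominator <= 15 is either p_1/q_1 or the intermediate fraction (k*p_1 + p_0)/(k*q_1 + q_0) with the largest k >= 1 whose denominator stays <= 15; these approach x as k grows, and every other convergent or intermediate fraction in range is farther away.
Largest k: floor((15 - q_0)/q_1) = floor((15 - 1)/1) = 14.
That gives (14*3 + 2)/(14*1 + 1) = 44/15.
Compare the errors: |x - 3/1| = |50*1 - 3*17|/(17*1) = 1/17, and |x - 44/15| = |50*15 - 44*17|/(17*15) = 2/255.
Cross-multiplying, 2*17 = 34 < 255 = 1*255, so 2/255 is smaller: the intermediate fraction 44/15 is closer to x than 3/1.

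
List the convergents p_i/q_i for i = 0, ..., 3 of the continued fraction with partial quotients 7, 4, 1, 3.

Using the convergent recurrence p_i = a_i*p_{i-1} + p_{i-2}, q_i = a_i*q_{i-1} + q_{i-2} with p_{-2}=0, p_{-1}=1, q_{-2}=1, q_{-1}=0:
  i=0: a_0=7, p_0 = 7*1 + 0 = 7, q_0 = 7*0 + 1 = 1.
  i=1: a_1=4, p_1 = 4*7 + 1 = 29, q_1 = 4*1 + 0 = 4.
  i=2: a_2=1, p_2 = 1*29 + 7 = 36, q_2 = 1*4 + 1 = 5.
  i=3: a_3=3, p_3 = 3*36 + 29 = 137, q_3 = 3*5 + 4 = 19.

7/1, 29/4, 36/5, 137/19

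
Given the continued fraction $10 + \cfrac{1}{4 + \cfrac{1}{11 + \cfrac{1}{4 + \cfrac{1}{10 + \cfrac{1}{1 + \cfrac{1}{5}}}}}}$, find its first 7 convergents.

Using the convergent recurrence p_i = a_i*p_{i-1} + p_{i-2}, q_i = a_i*q_{i-1} + q_{i-2} with p_{-2}=0, p_{-1}=1, q_{-2}=1, q_{-1}=0:
  i=0: a_0=10, p_0 = 10*1 + 0 = 10, q_0 = 10*0 + 1 = 1.
  i=1: a_1=4, p_1 = 4*10 + 1 = 41, q_1 = 4*1 + 0 = 4.
  i=2: a_2=11, p_2 = 11*41 + 10 = 461, q_2 = 11*4 + 1 = 45.
  i=3: a_3=4, p_3 = 4*461 + 41 = 1885, q_3 = 4*45 + 4 = 184.
  i=4: a_4=10, p_4 = 10*1885 + 461 = 19311, q_4 = 10*184 + 45 = 1885.
  i=5: a_5=1, p_5 = 1*19311 + 1885 = 21196, q_5 = 1*1885 + 184 = 2069.
  i=6: a_6=5, p_6 = 5*21196 + 19311 = 125291, q_6 = 5*2069 + 1885 = 12230.

10/1, 41/4, 461/45, 1885/184, 19311/1885, 21196/2069, 125291/12230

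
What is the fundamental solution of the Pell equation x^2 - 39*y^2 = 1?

First expand sqrt(39) as a continued fraction. With x_i = (sqrt(39) + m_i)/d_i and (m_0, d_0) = (0, 1): a_0 = floor(sqrt(39)) = 6, since 6^2 = 36 <= 39 < 49 = 7^2.
Iterate m_{i+1} = d_i*a_i - m_i, d_{i+1} = (39 - m_{i+1}^2)/d_i, a_{i+1} = floor((a_0 + m_{i+1})/d_{i+1}):
  m_1 = 1*6 - 0 = 6, d_1 = (39 - 6^2)/1 = 3/1 = 3, a_1 = floor((6 + 6)/3) = 4.
  m_2 = 3*4 - 6 = 6, d_2 = (39 - 6^2)/3 = 3/3 = 1, a_2 = floor((6 + 6)/1) = 12.
  m_3 = 1*12 - 6 = 6, d_3 = (39 - 6^2)/1 = 3/1 = 3: (m_3, d_3) = (m_1, d_1) = (6, 3), so from here the quotients repeat a_1, a_2; the period length is 2.
So sqrt(39) = [6; (4, 12)] with period length k = 2.
k is even, so the fundamental solution of x^2 - 39y^2 = 1 is (p_{k-1}, q_{k-1}) = (p_1, q_1); compute convergents through index 1.
Convergents (p_i = a_i*p_{i-1} + p_{i-2}, q_i = a_i*q_{i-1} + q_{i-2} with p_{-2}=0, p_{-1}=1, q_{-2}=1, q_{-1}=0):
  i=0: a_0=6, p_0 = 6*1 + 0 = 6, q_0 = 6*0 + 1 = 1.
  i=1: a_1=4, p_1 = 4*6 + 1 = 25, q_1 = 4*1 + 0 = 4.
Check: 25^2 - 39*4^2 = 625 - 624 = 1, so (x, y) = (25, 4) solves the equation, and by the theorem it is the least positive solution.

(x, y) = (25, 4)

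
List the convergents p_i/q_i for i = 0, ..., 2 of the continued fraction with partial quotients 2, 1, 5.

Using the convergent recurrence p_i = a_i*p_{i-1} + p_{i-2}, q_i = a_i*q_{i-1} + q_{i-2} with p_{-2}=0, p_{-1}=1, q_{-2}=1, q_{-1}=0:
  i=0: a_0=2, p_0 = 2*1 + 0 = 2, q_0 = 2*0 + 1 = 1.
  i=1: a_1=1, p_1 = 1*2 + 1 = 3, q_1 = 1*1 + 0 = 1.
  i=2: a_2=5, p_2 = 5*3 + 2 = 17, q_2 = 5*1 + 1 = 6.

2/1, 3/1, 17/6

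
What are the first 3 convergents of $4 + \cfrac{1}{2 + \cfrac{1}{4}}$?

4/1, 9/2, 40/9

Using the convergent recurrence p_i = a_i*p_{i-1} + p_{i-2}, q_i = a_i*q_{i-1} + q_{i-2} with p_{-2}=0, p_{-1}=1, q_{-2}=1, q_{-1}=0:
  i=0: a_0=4, p_0 = 4*1 + 0 = 4, q_0 = 4*0 + 1 = 1.
  i=1: a_1=2, p_1 = 2*4 + 1 = 9, q_1 = 2*1 + 0 = 2.
  i=2: a_2=4, p_2 = 4*9 + 4 = 40, q_2 = 4*2 + 1 = 9.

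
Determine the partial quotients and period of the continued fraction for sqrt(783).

Write x_i = (sqrt(783) + m_i)/d_i with (m_0, d_0) = (0, 1). a_0 = floor(sqrt(783)) = 27, since 27^2 = 729 <= 783 < 784 = 28^2.
Iterate m_{i+1} = d_i*a_i - m_i, d_{i+1} = (783 - m_{i+1}^2)/d_i, a_{i+1} = floor((a_0 + m_{i+1})/d_{i+1}):
  m_1 = 1*27 - 0 = 27, d_1 = (783 - 27^2)/1 = 54/1 = 54, a_1 = floor((27 + 27)/54) = 1.
  m_2 = 54*1 - 27 = 27, d_2 = (783 - 27^2)/54 = 54/54 = 1, a_2 = floor((27 + 27)/1) = 54.
  m_3 = 1*54 - 27 = 27, d_3 = (783 - 27^2)/1 = 54/1 = 54: (m_3, d_3) = (m_1, d_1) = (27, 54), so from here the quotients repeat a_1, a_2; the period length is 2.
Hence the expansion of sqrt(783) is a_0 = 27 followed by the repeating block 1, 54 (period 2).

[27; (1, 54)]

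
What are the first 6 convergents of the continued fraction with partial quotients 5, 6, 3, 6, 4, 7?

5/1, 31/6, 98/19, 619/120, 2574/499, 18637/3613

Using the convergent recurrence p_i = a_i*p_{i-1} + p_{i-2}, q_i = a_i*q_{i-1} + q_{i-2} with p_{-2}=0, p_{-1}=1, q_{-2}=1, q_{-1}=0:
  i=0: a_0=5, p_0 = 5*1 + 0 = 5, q_0 = 5*0 + 1 = 1.
  i=1: a_1=6, p_1 = 6*5 + 1 = 31, q_1 = 6*1 + 0 = 6.
  i=2: a_2=3, p_2 = 3*31 + 5 = 98, q_2 = 3*6 + 1 = 19.
  i=3: a_3=6, p_3 = 6*98 + 31 = 619, q_3 = 6*19 + 6 = 120.
  i=4: a_4=4, p_4 = 4*619 + 98 = 2574, q_4 = 4*120 + 19 = 499.
  i=5: a_5=7, p_5 = 7*2574 + 619 = 18637, q_5 = 7*499 + 120 = 3613.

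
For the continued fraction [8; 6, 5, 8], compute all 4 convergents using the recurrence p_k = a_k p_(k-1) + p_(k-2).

8/1, 49/6, 253/31, 2073/254

Using the convergent recurrence p_i = a_i*p_{i-1} + p_{i-2}, q_i = a_i*q_{i-1} + q_{i-2} with p_{-2}=0, p_{-1}=1, q_{-2}=1, q_{-1}=0:
  i=0: a_0=8, p_0 = 8*1 + 0 = 8, q_0 = 8*0 + 1 = 1.
  i=1: a_1=6, p_1 = 6*8 + 1 = 49, q_1 = 6*1 + 0 = 6.
  i=2: a_2=5, p_2 = 5*49 + 8 = 253, q_2 = 5*6 + 1 = 31.
  i=3: a_3=8, p_3 = 8*253 + 49 = 2073, q_3 = 8*31 + 6 = 254.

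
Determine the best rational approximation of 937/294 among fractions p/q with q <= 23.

Expand x = 937/294 as a continued fraction with the Euclidean algorithm:
  937 = 3*294 + 55, so a_0 = 3.
  294 = 5*55 + 19, so a_1 = 5.
  55 = 2*19 + 17, so a_2 = 2.
  19 = 1*17 + 2, so a_3 = 1.
  17 = 8*2 + 1, so a_4 = 8.
  2 = 2*1 + 0, so a_5 = 2.
so x = [3; 5, 2, 1, 8, 2].
Convergents (p_i = a_i*p_{i-1} + p_{i-2}, q_i = a_i*q_{i-1} + q_{i-2} with p_{-2}=0, p_{-1}=1, q_{-2}=1, q_{-1}=0), until the denominator exceeds 23:
  i=0: a_0=3, p_0 = 3*1 + 0 = 3, q_0 = 3*0 + 1 = 1.
  i=1: a_1=5, p_1 = 5*3 + 1 = 16, q_1 = 5*1 + 0 = 5.
  i=2: a_2=2, p_2 = 2*16 + 3 = 35, q_2 = 2*5 + 1 = 11.
  i=3: a_3=1, p_3 = 1*35 + 16 = 51, q_3 = 1*11 + 5 = 16.
  i=4: a_4=8, p_4 = 8*51 + 35 = 443, q_4 = 8*16 + 11 = 139.
q_4 = 139 > 23, so the last convergent with denominator <= 23 is p_3/q_3 = 51/16.
The closest fraction with denominator <= 23 is either p_3/q_3 or the intermediate fraction (k*p_3 + p_2)/(k*q_3 + q_2) with the largest k >= 1 whose denominator stays <= 23; these approach x as k grows, and every other convergent or intermediate fraction in range is farther away.
Largest k: floor((23 - q_2)/q_3) = floor((23 - 11)/16) = 0.
Since k = 0, no intermediate fraction beyond p_3/q_3 has denominator <= 23, so the convergent 51/16 is the closest (its error is |937*16 - 51*294|/(294*16) = 2/4704).

51/16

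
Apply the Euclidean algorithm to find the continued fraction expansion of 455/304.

Run the Euclidean algorithm on 455 and 304; the successive quotients are the partial quotients a_0, a_1, ... (each step inverts the fractional part left over by the previous one):
  455 = 1*304 + 151, so a_0 = 1.
  304 = 2*151 + 2, so a_1 = 2.
  151 = 75*2 + 1, so a_2 = 75.
  2 = 2*1 + 0, so a_3 = 2.
The remainder reaches 0 after 4 divisions, so the expansion has 4 partial quotients, read off in order.

[1; 2, 75, 2]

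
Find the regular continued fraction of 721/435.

[1; 1, 1, 1, 11, 2, 2, 2]

Run the Euclidean algorithm on 721 and 435; the successive quotients are the partial quotients a_0, a_1, ... (each step inverts the fractional part left over by the previous one):
  721 = 1*435 + 286, so a_0 = 1.
  435 = 1*286 + 149, so a_1 = 1.
  286 = 1*149 + 137, so a_2 = 1.
  149 = 1*137 + 12, so a_3 = 1.
  137 = 11*12 + 5, so a_4 = 11.
  12 = 2*5 + 2, so a_5 = 2.
  5 = 2*2 + 1, so a_6 = 2.
  2 = 2*1 + 0, so a_7 = 2.
The remainder reaches 0 after 8 divisions, so the expansion has 8 partial quotients, read off in order.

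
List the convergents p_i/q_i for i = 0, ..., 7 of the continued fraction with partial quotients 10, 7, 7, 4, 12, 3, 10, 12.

10/1, 71/7, 507/50, 2099/207, 25695/2534, 79184/7809, 817535/80624, 9889604/975297

Using the convergent recurrence p_i = a_i*p_{i-1} + p_{i-2}, q_i = a_i*q_{i-1} + q_{i-2} with p_{-2}=0, p_{-1}=1, q_{-2}=1, q_{-1}=0:
  i=0: a_0=10, p_0 = 10*1 + 0 = 10, q_0 = 10*0 + 1 = 1.
  i=1: a_1=7, p_1 = 7*10 + 1 = 71, q_1 = 7*1 + 0 = 7.
  i=2: a_2=7, p_2 = 7*71 + 10 = 507, q_2 = 7*7 + 1 = 50.
  i=3: a_3=4, p_3 = 4*507 + 71 = 2099, q_3 = 4*50 + 7 = 207.
  i=4: a_4=12, p_4 = 12*2099 + 507 = 25695, q_4 = 12*207 + 50 = 2534.
  i=5: a_5=3, p_5 = 3*25695 + 2099 = 79184, q_5 = 3*2534 + 207 = 7809.
  i=6: a_6=10, p_6 = 10*79184 + 25695 = 817535, q_6 = 10*7809 + 2534 = 80624.
  i=7: a_7=12, p_7 = 12*817535 + 79184 = 9889604, q_7 = 12*80624 + 7809 = 975297.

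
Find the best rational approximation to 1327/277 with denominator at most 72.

206/43

Expand x = 1327/277 as a continued fraction with the Euclidean algorithm:
  1327 = 4*277 + 219, so a_0 = 4.
  277 = 1*219 + 58, so a_1 = 1.
  219 = 3*58 + 45, so a_2 = 3.
  58 = 1*45 + 13, so a_3 = 1.
  45 = 3*13 + 6, so a_4 = 3.
  13 = 2*6 + 1, so a_5 = 2.
  6 = 6*1 + 0, so a_6 = 6.
so x = [4; 1, 3, 1, 3, 2, 6].
Convergents (p_i = a_i*p_{i-1} + p_{i-2}, q_i = a_i*q_{i-1} + q_{i-2} with p_{-2}=0, p_{-1}=1, q_{-2}=1, q_{-1}=0), until the denominator exceeds 72:
  i=0: a_0=4, p_0 = 4*1 + 0 = 4, q_0 = 4*0 + 1 = 1.
  i=1: a_1=1, p_1 = 1*4 + 1 = 5, q_1 = 1*1 + 0 = 1.
  i=2: a_2=3, p_2 = 3*5 + 4 = 19, q_2 = 3*1 + 1 = 4.
  i=3: a_3=1, p_3 = 1*19 + 5 = 24, q_3 = 1*4 + 1 = 5.
  i=4: a_4=3, p_4 = 3*24 + 19 = 91, q_4 = 3*5 + 4 = 19.
  i=5: a_5=2, p_5 = 2*91 + 24 = 206, q_5 = 2*19 + 5 = 43.
  i=6: a_6=6, p_6 = 6*206 + 91 = 1327, q_6 = 6*43 + 19 = 277.
q_6 = 277 > 72, so the last convergent with denominator <= 72 is p_5/q_5 = 206/43.
The closest fraction with denominator <= 72 is either p_5/q_5 or the intermediate fraction (k*p_5 + p_4)/(k*q_5 + q_4) with the largest k >= 1 whose denominator stays <= 72; these approach x as k grows, and every other convergent or intermediate fraction in range is farther away.
Largest k: floor((72 - q_4)/q_5) = floor((72 - 19)/43) = 1.
That gives (1*206 + 91)/(1*43 + 19) = 297/62.
Compare the errors: |x - 206/43| = |1327*43 - 206*277|/(277*43) = 1/11911, and |x - 297/62| = |1327*62 - 297*277|/(277*62) = 5/17174.
Cross-multiplying, 1*17174 = 17174 < 59555 = 5*11911, so 1/11911 is smaller: the convergent 206/43 is closer to x than 297/62.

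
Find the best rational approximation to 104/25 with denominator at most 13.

Expand x = 104/25 as a continued fraction with the Euclidean algorithm:
  104 = 4*25 + 4, so a_0 = 4.
  25 = 6*4 + 1, so a_1 = 6.
  4 = 4*1 + 0, so a_2 = 4.
so x = [4; 6, 4].
Convergents (p_i = a_i*p_{i-1} + p_{i-2}, q_i = a_i*q_{i-1} + q_{i-2} with p_{-2}=0, p_{-1}=1, q_{-2}=1, q_{-1}=0), until the denominator exceeds 13:
  i=0: a_0=4, p_0 = 4*1 + 0 = 4, q_0 = 4*0 + 1 = 1.
  i=1: a_1=6, p_1 = 6*4 + 1 = 25, q_1 = 6*1 + 0 = 6.
  i=2: a_2=4, p_2 = 4*25 + 4 = 104, q_2 = 4*6 + 1 = 25.
q_2 = 25 > 13, so the last convergent with denominator <= 13 is p_1/q_1 = 25/6.
The closest fraction with denominator <= 13 is either p_1/q_1 or the intermediate fraction (k*p_1 + p_0)/(k*q_1 + q_0) with the largest k >= 1 whose denominator stays <= 13; these approach x as k grows, and every other convergent or intermediate fraction in range is farther away.
Largest k: floor((13 - q_0)/q_1) = floor((13 - 1)/6) = 2.
That gives (2*25 + 4)/(2*6 + 1) = 54/13.
Compare the errors: |x - 25/6| = |104*6 - 25*25|/(25*6) = 1/150, and |x - 54/13| = |104*13 - 54*25|/(25*13) = 2/325.
Cross-multiplying, 2*150 = 300 < 325 = 1*325, so 2/325 is smaller: the intermediate fraction 54/13 is closer to x than 25/6.

54/13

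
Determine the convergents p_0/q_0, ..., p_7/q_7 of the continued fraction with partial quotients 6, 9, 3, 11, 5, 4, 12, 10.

Using the convergent recurrence p_i = a_i*p_{i-1} + p_{i-2}, q_i = a_i*q_{i-1} + q_{i-2} with p_{-2}=0, p_{-1}=1, q_{-2}=1, q_{-1}=0:
  i=0: a_0=6, p_0 = 6*1 + 0 = 6, q_0 = 6*0 + 1 = 1.
  i=1: a_1=9, p_1 = 9*6 + 1 = 55, q_1 = 9*1 + 0 = 9.
  i=2: a_2=3, p_2 = 3*55 + 6 = 171, q_2 = 3*9 + 1 = 28.
  i=3: a_3=11, p_3 = 11*171 + 55 = 1936, q_3 = 11*28 + 9 = 317.
  i=4: a_4=5, p_4 = 5*1936 + 171 = 9851, q_4 = 5*317 + 28 = 1613.
  i=5: a_5=4, p_5 = 4*9851 + 1936 = 41340, q_5 = 4*1613 + 317 = 6769.
  i=6: a_6=12, p_6 = 12*41340 + 9851 = 505931, q_6 = 12*6769 + 1613 = 82841.
  i=7: a_7=10, p_7 = 10*505931 + 41340 = 5100650, q_7 = 10*82841 + 6769 = 835179.

6/1, 55/9, 171/28, 1936/317, 9851/1613, 41340/6769, 505931/82841, 5100650/835179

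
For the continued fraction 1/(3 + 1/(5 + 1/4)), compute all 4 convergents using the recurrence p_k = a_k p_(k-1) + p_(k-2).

0/1, 1/3, 5/16, 21/67

Using the convergent recurrence p_i = a_i*p_{i-1} + p_{i-2}, q_i = a_i*q_{i-1} + q_{i-2} with p_{-2}=0, p_{-1}=1, q_{-2}=1, q_{-1}=0:
  i=0: a_0=0, p_0 = 0*1 + 0 = 0, q_0 = 0*0 + 1 = 1.
  i=1: a_1=3, p_1 = 3*0 + 1 = 1, q_1 = 3*1 + 0 = 3.
  i=2: a_2=5, p_2 = 5*1 + 0 = 5, q_2 = 5*3 + 1 = 16.
  i=3: a_3=4, p_3 = 4*5 + 1 = 21, q_3 = 4*16 + 3 = 67.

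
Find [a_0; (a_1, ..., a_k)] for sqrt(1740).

[41; (1, 2, 2, 20, 2, 2, 1, 82)]

Write x_i = (sqrt(1740) + m_i)/d_i with (m_0, d_0) = (0, 1). a_0 = floor(sqrt(1740)) = 41, since 41^2 = 1681 <= 1740 < 1764 = 42^2.
Iterate m_{i+1} = d_i*a_i - m_i, d_{i+1} = (1740 - m_{i+1}^2)/d_i, a_{i+1} = floor((a_0 + m_{i+1})/d_{i+1}):
  m_1 = 1*41 - 0 = 41, d_1 = (1740 - 41^2)/1 = 59/1 = 59, a_1 = floor((41 + 41)/59) = 1.
  m_2 = 59*1 - 41 = 18, d_2 = (1740 - 18^2)/59 = 1416/59 = 24, a_2 = floor((41 + 18)/24) = 2.
  m_3 = 24*2 - 18 = 30, d_3 = (1740 - 30^2)/24 = 840/24 = 35, a_3 = floor((41 + 30)/35) = 2.
  m_4 = 35*2 - 30 = 40, d_4 = (1740 - 40^2)/35 = 140/35 = 4, a_4 = floor((41 + 40)/4) = 20.
  m_5 = 4*20 - 40 = 40, d_5 = (1740 - 40^2)/4 = 140/4 = 35, a_5 = floor((41 + 40)/35) = 2.
  m_6 = 35*2 - 40 = 30, d_6 = (1740 - 30^2)/35 = 840/35 = 24, a_6 = floor((41 + 30)/24) = 2.
  m_7 = 24*2 - 30 = 18, d_7 = (1740 - 18^2)/24 = 1416/24 = 59, a_7 = floor((41 + 18)/59) = 1.
  m_8 = 59*1 - 18 = 41, d_8 = (1740 - 41^2)/59 = 59/59 = 1, a_8 = floor((41 + 41)/1) = 82.
  m_9 = 1*82 - 41 = 41, d_9 = (1740 - 41^2)/1 = 59/1 = 59: (m_9, d_9) = (m_1, d_1) = (41, 59), so from here the quotients repeat a_1, ..., a_8; the period length is 8.
Hence the expansion of sqrt(1740) is a_0 = 41 followed by the repeating block 1, 2, 2, 20, 2, 2, 1, 82 (period 8).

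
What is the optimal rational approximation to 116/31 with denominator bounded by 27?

101/27

Expand x = 116/31 as a continued fraction with the Euclidean algorithm:
  116 = 3*31 + 23, so a_0 = 3.
  31 = 1*23 + 8, so a_1 = 1.
  23 = 2*8 + 7, so a_2 = 2.
  8 = 1*7 + 1, so a_3 = 1.
  7 = 7*1 + 0, so a_4 = 7.
so x = [3; 1, 2, 1, 7].
Convergents (p_i = a_i*p_{i-1} + p_{i-2}, q_i = a_i*q_{i-1} + q_{i-2} with p_{-2}=0, p_{-1}=1, q_{-2}=1, q_{-1}=0), until the denominator exceeds 27:
  i=0: a_0=3, p_0 = 3*1 + 0 = 3, q_0 = 3*0 + 1 = 1.
  i=1: a_1=1, p_1 = 1*3 + 1 = 4, q_1 = 1*1 + 0 = 1.
  i=2: a_2=2, p_2 = 2*4 + 3 = 11, q_2 = 2*1 + 1 = 3.
  i=3: a_3=1, p_3 = 1*11 + 4 = 15, q_3 = 1*3 + 1 = 4.
  i=4: a_4=7, p_4 = 7*15 + 11 = 116, q_4 = 7*4 + 3 = 31.
q_4 = 31 > 27, so the last convergent with denominator <= 27 is p_3/q_3 = 15/4.
The closest fraction with denominator <= 27 is either p_3/q_3 or the intermediate fraction (k*p_3 + p_2)/(k*q_3 + q_2) with the largest k >= 1 whose denominator stays <= 27; these approach x as k grows, and every other convergent or intermediate fraction in range is farther away.
Largest k: floor((27 - q_2)/q_3) = floor((27 - 3)/4) = 6.
That gives (6*15 + 11)/(6*4 + 3) = 101/27.
Compare the errors: |x - 15/4| = |116*4 - 15*31|/(31*4) = 1/124, and |x - 101/27| = |116*27 - 101*31|/(31*27) = 1/837.
Cross-multiplying, 1*124 = 124 < 837 = 1*837, so 1/837 is smaller: the intermediate fraction 101/27 is closer to x than 15/4.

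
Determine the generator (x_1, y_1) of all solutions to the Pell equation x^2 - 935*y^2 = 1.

First expand sqrt(935) as a continued fraction. With x_i = (sqrt(935) + m_i)/d_i and (m_0, d_0) = (0, 1): a_0 = floor(sqrt(935)) = 30, since 30^2 = 900 <= 935 < 961 = 31^2.
Iterate m_{i+1} = d_i*a_i - m_i, d_{i+1} = (935 - m_{i+1}^2)/d_i, a_{i+1} = floor((a_0 + m_{i+1})/d_{i+1}):
  m_1 = 1*30 - 0 = 30, d_1 = (935 - 30^2)/1 = 35/1 = 35, a_1 = floor((30 + 30)/35) = 1.
  m_2 = 35*1 - 30 = 5, d_2 = (935 - 5^2)/35 = 910/35 = 26, a_2 = floor((30 + 5)/26) = 1.
  m_3 = 26*1 - 5 = 21, d_3 = (935 - 21^2)/26 = 494/26 = 19, a_3 = floor((30 + 21)/19) = 2.
  m_4 = 19*2 - 21 = 17, d_4 = (935 - 17^2)/19 = 646/19 = 34, a_4 = floor((30 + 17)/34) = 1.
  m_5 = 34*1 - 17 = 17, d_5 = (935 - 17^2)/34 = 646/34 = 19, a_5 = floor((30 + 17)/19) = 2.
  m_6 = 19*2 - 17 = 21, d_6 = (935 - 21^2)/19 = 494/19 = 26, a_6 = floor((30 + 21)/26) = 1.
  m_7 = 26*1 - 21 = 5, d_7 = (935 - 5^2)/26 = 910/26 = 35, a_7 = floor((30 + 5)/35) = 1.
  m_8 = 35*1 - 5 = 30, d_8 = (935 - 30^2)/35 = 35/35 = 1, a_8 = floor((30 + 30)/1) = 60.
  m_9 = 1*60 - 30 = 30, d_9 = (935 - 30^2)/1 = 35/1 = 35: (m_9, d_9) = (m_1, d_1) = (30, 35), so from here the quotients repeat a_1, ..., a_8; the period length is 8.
So sqrt(935) = [30; (1, 1, 2, 1, 2, 1, 1, 60)] with period length k = 8.
k is even, so the fundamental solution of x^2 - 935y^2 = 1 is (p_{k-1}, q_{k-1}) = (p_7, q_7); compute convergents through index 7.
Convergents (p_i = a_i*p_{i-1} + p_{i-2}, q_i = a_i*q_{i-1} + q_{i-2} with p_{-2}=0, p_{-1}=1, q_{-2}=1, q_{-1}=0):
  i=0: a_0=30, p_0 = 30*1 + 0 = 30, q_0 = 30*0 + 1 = 1.
  i=1: a_1=1, p_1 = 1*30 + 1 = 31, q_1 = 1*1 + 0 = 1.
  i=2: a_2=1, p_2 = 1*31 + 30 = 61, q_2 = 1*1 + 1 = 2.
  i=3: a_3=2, p_3 = 2*61 + 31 = 153, q_3 = 2*2 + 1 = 5.
  i=4: a_4=1, p_4 = 1*153 + 61 = 214, q_4 = 1*5 + 2 = 7.
  i=5: a_5=2, p_5 = 2*214 + 153 = 581, q_5 = 2*7 + 5 = 19.
  i=6: a_6=1, p_6 = 1*581 + 214 = 795, q_6 = 1*19 + 7 = 26.
  i=7: a_7=1, p_7 = 1*795 + 581 = 1376, q_7 = 1*26 + 19 = 45.
Check: 1376^2 - 935*45^2 = 1893376 - 1893375 = 1, so (x, y) = (1376, 45) solves the equation, and by the theorem it is the least positive solution.

(x, y) = (1376, 45)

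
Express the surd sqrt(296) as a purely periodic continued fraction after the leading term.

Write x_i = (sqrt(296) + m_i)/d_i with (m_0, d_0) = (0, 1). a_0 = floor(sqrt(296)) = 17, since 17^2 = 289 <= 296 < 324 = 18^2.
Iterate m_{i+1} = d_i*a_i - m_i, d_{i+1} = (296 - m_{i+1}^2)/d_i, a_{i+1} = floor((a_0 + m_{i+1})/d_{i+1}):
  m_1 = 1*17 - 0 = 17, d_1 = (296 - 17^2)/1 = 7/1 = 7, a_1 = floor((17 + 17)/7) = 4.
  m_2 = 7*4 - 17 = 11, d_2 = (296 - 11^2)/7 = 175/7 = 25, a_2 = floor((17 + 11)/25) = 1.
  m_3 = 25*1 - 11 = 14, d_3 = (296 - 14^2)/25 = 100/25 = 4, a_3 = floor((17 + 14)/4) = 7.
  m_4 = 4*7 - 14 = 14, d_4 = (296 - 14^2)/4 = 100/4 = 25, a_4 = floor((17 + 14)/25) = 1.
  m_5 = 25*1 - 14 = 11, d_5 = (296 - 11^2)/25 = 175/25 = 7, a_5 = floor((17 + 11)/7) = 4.
  m_6 = 7*4 - 11 = 17, d_6 = (296 - 17^2)/7 = 7/7 = 1, a_6 = floor((17 + 17)/1) = 34.
  m_7 = 1*34 - 17 = 17, d_7 = (296 - 17^2)/1 = 7/1 = 7: (m_7, d_7) = (m_1, d_1) = (17, 7), so from here the quotients repeat a_1, ..., a_6; the period length is 6.
Hence the expansion of sqrt(296) is a_0 = 17 followed by the repeating block 4, 1, 7, 1, 4, 34 (period 6).

[17; (4, 1, 7, 1, 4, 34)]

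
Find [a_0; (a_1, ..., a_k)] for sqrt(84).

[9; (6, 18)]

Write x_i = (sqrt(84) + m_i)/d_i with (m_0, d_0) = (0, 1). a_0 = floor(sqrt(84)) = 9, since 9^2 = 81 <= 84 < 100 = 10^2.
Iterate m_{i+1} = d_i*a_i - m_i, d_{i+1} = (84 - m_{i+1}^2)/d_i, a_{i+1} = floor((a_0 + m_{i+1})/d_{i+1}):
  m_1 = 1*9 - 0 = 9, d_1 = (84 - 9^2)/1 = 3/1 = 3, a_1 = floor((9 + 9)/3) = 6.
  m_2 = 3*6 - 9 = 9, d_2 = (84 - 9^2)/3 = 3/3 = 1, a_2 = floor((9 + 9)/1) = 18.
  m_3 = 1*18 - 9 = 9, d_3 = (84 - 9^2)/1 = 3/1 = 3: (m_3, d_3) = (m_1, d_1) = (9, 3), so from here the quotients repeat a_1, a_2; the period length is 2.
Hence the expansion of sqrt(84) is a_0 = 9 followed by the repeating block 6, 18 (period 2).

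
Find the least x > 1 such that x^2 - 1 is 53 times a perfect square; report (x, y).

(x, y) = (66249, 9100)

First expand sqrt(53) as a continued fraction. With x_i = (sqrt(53) + m_i)/d_i and (m_0, d_0) = (0, 1): a_0 = floor(sqrt(53)) = 7, since 7^2 = 49 <= 53 < 64 = 8^2.
Iterate m_{i+1} = d_i*a_i - m_i, d_{i+1} = (53 - m_{i+1}^2)/d_i, a_{i+1} = floor((a_0 + m_{i+1})/d_{i+1}):
  m_1 = 1*7 - 0 = 7, d_1 = (53 - 7^2)/1 = 4/1 = 4, a_1 = floor((7 + 7)/4) = 3.
  m_2 = 4*3 - 7 = 5, d_2 = (53 - 5^2)/4 = 28/4 = 7, a_2 = floor((7 + 5)/7) = 1.
  m_3 = 7*1 - 5 = 2, d_3 = (53 - 2^2)/7 = 49/7 = 7, a_3 = floor((7 + 2)/7) = 1.
  m_4 = 7*1 - 2 = 5, d_4 = (53 - 5^2)/7 = 28/7 = 4, a_4 = floor((7 + 5)/4) = 3.
  m_5 = 4*3 - 5 = 7, d_5 = (53 - 7^2)/4 = 4/4 = 1, a_5 = floor((7 + 7)/1) = 14.
  m_6 = 1*14 - 7 = 7, d_6 = (53 - 7^2)/1 = 4/1 = 4: (m_6, d_6) = (m_1, d_1) = (7, 4), so from here the quotients repeat a_1, ..., a_5; the period length is 5.
So sqrt(53) = [7; (3, 1, 1, 3, 14)] with period length k = 5.
k is odd, so (p_{k-1}, q_{k-1}) only solves x^2 - 53y^2 = -1 and the fundamental solution of x^2 - 53y^2 = 1 is (p_{2k-1}, q_{2k-1}) = (p_9, q_9); compute convergents through index 9, running through the period twice.
Convergents (p_i = a_i*p_{i-1} + p_{i-2}, q_i = a_i*q_{i-1} + q_{i-2} with p_{-2}=0, p_{-1}=1, q_{-2}=1, q_{-1}=0):
  i=0: a_0=7, p_0 = 7*1 + 0 = 7, q_0 = 7*0 + 1 = 1.
  i=1: a_1=3, p_1 = 3*7 + 1 = 22, q_1 = 3*1 + 0 = 3.
  i=2: a_2=1, p_2 = 1*22 + 7 = 29, q_2 = 1*3 + 1 = 4.
  i=3: a_3=1, p_3 = 1*29 + 22 = 51, q_3 = 1*4 + 3 = 7.
  i=4: a_4=3, p_4 = 3*51 + 29 = 182, q_4 = 3*7 + 4 = 25.
  i=5: a_5=14, p_5 = 14*182 + 51 = 2599, q_5 = 14*25 + 7 = 357.
  i=6: a_6=3, p_6 = 3*2599 + 182 = 7979, q_6 = 3*357 + 25 = 1096.
  i=7: a_7=1, p_7 = 1*7979 + 2599 = 10578, q_7 = 1*1096 + 357 = 1453.
  i=8: a_8=1, p_8 = 1*10578 + 7979 = 18557, q_8 = 1*1453 + 1096 = 2549.
  i=9: a_9=3, p_9 = 3*18557 + 10578 = 66249, q_9 = 3*2549 + 1453 = 9100.
Indeed p_4^2 - 53*q_4^2 = 33124 - 33125 = -1, not +1.
Check: 66249^2 - 53*9100^2 = 4388930001 - 4388930000 = 1, so (x, y) = (66249, 9100) solves the equation, and by the theorem it is the least positive solution.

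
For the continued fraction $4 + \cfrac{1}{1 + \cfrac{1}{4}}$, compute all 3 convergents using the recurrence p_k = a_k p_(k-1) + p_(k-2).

4/1, 5/1, 24/5

Using the convergent recurrence p_i = a_i*p_{i-1} + p_{i-2}, q_i = a_i*q_{i-1} + q_{i-2} with p_{-2}=0, p_{-1}=1, q_{-2}=1, q_{-1}=0:
  i=0: a_0=4, p_0 = 4*1 + 0 = 4, q_0 = 4*0 + 1 = 1.
  i=1: a_1=1, p_1 = 1*4 + 1 = 5, q_1 = 1*1 + 0 = 1.
  i=2: a_2=4, p_2 = 4*5 + 4 = 24, q_2 = 4*1 + 1 = 5.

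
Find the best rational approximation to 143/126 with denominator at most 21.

17/15

Expand x = 143/126 as a continued fraction with the Euclidean algorithm:
  143 = 1*126 + 17, so a_0 = 1.
  126 = 7*17 + 7, so a_1 = 7.
  17 = 2*7 + 3, so a_2 = 2.
  7 = 2*3 + 1, so a_3 = 2.
  3 = 3*1 + 0, so a_4 = 3.
so x = [1; 7, 2, 2, 3].
Convergents (p_i = a_i*p_{i-1} + p_{i-2}, q_i = a_i*q_{i-1} + q_{i-2} with p_{-2}=0, p_{-1}=1, q_{-2}=1, q_{-1}=0), until the denominator exceeds 21:
  i=0: a_0=1, p_0 = 1*1 + 0 = 1, q_0 = 1*0 + 1 = 1.
  i=1: a_1=7, p_1 = 7*1 + 1 = 8, q_1 = 7*1 + 0 = 7.
  i=2: a_2=2, p_2 = 2*8 + 1 = 17, q_2 = 2*7 + 1 = 15.
  i=3: a_3=2, p_3 = 2*17 + 8 = 42, q_3 = 2*15 + 7 = 37.
q_3 = 37 > 21, so the last convergent with denominator <= 21 is p_2/q_2 = 17/15.
The closest fraction with denominator <= 21 is either p_2/q_2 or the intermediate fraction (k*p_2 + p_1)/(k*q_2 + q_1) with the largest k >= 1 whose denominator stays <= 21; these approach x as k grows, and every other convergent or intermediate fraction in range is farther away.
Largest k: floor((21 - q_1)/q_2) = floor((21 - 7)/15) = 0.
Since k = 0, no intermediate fraction beyond p_2/q_2 has denominator <= 21, so the convergent 17/15 is the closest (its error is |143*15 - 17*126|/(126*15) = 3/1890).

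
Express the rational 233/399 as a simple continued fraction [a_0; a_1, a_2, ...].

[0; 1, 1, 2, 2, 10, 1, 2]

Run the Euclidean algorithm on 233 and 399; the successive quotients are the partial quotients a_0, a_1, ... (each step inverts the fractional part left over by the previous one):
  233 = 0*399 + 233, so a_0 = 0.
  399 = 1*233 + 166, so a_1 = 1.
  233 = 1*166 + 67, so a_2 = 1.
  166 = 2*67 + 32, so a_3 = 2.
  67 = 2*32 + 3, so a_4 = 2.
  32 = 10*3 + 2, so a_5 = 10.
  3 = 1*2 + 1, so a_6 = 1.
  2 = 2*1 + 0, so a_7 = 2.
The remainder reaches 0 after 8 divisions, so the expansion has 8 partial quotients, read off in order.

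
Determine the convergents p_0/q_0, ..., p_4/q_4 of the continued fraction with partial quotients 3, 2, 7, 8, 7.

Using the convergent recurrence p_i = a_i*p_{i-1} + p_{i-2}, q_i = a_i*q_{i-1} + q_{i-2} with p_{-2}=0, p_{-1}=1, q_{-2}=1, q_{-1}=0:
  i=0: a_0=3, p_0 = 3*1 + 0 = 3, q_0 = 3*0 + 1 = 1.
  i=1: a_1=2, p_1 = 2*3 + 1 = 7, q_1 = 2*1 + 0 = 2.
  i=2: a_2=7, p_2 = 7*7 + 3 = 52, q_2 = 7*2 + 1 = 15.
  i=3: a_3=8, p_3 = 8*52 + 7 = 423, q_3 = 8*15 + 2 = 122.
  i=4: a_4=7, p_4 = 7*423 + 52 = 3013, q_4 = 7*122 + 15 = 869.

3/1, 7/2, 52/15, 423/122, 3013/869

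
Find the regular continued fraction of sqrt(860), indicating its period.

Write x_i = (sqrt(860) + m_i)/d_i with (m_0, d_0) = (0, 1). a_0 = floor(sqrt(860)) = 29, since 29^2 = 841 <= 860 < 900 = 30^2.
Iterate m_{i+1} = d_i*a_i - m_i, d_{i+1} = (860 - m_{i+1}^2)/d_i, a_{i+1} = floor((a_0 + m_{i+1})/d_{i+1}):
  m_1 = 1*29 - 0 = 29, d_1 = (860 - 29^2)/1 = 19/1 = 19, a_1 = floor((29 + 29)/19) = 3.
  m_2 = 19*3 - 29 = 28, d_2 = (860 - 28^2)/19 = 76/19 = 4, a_2 = floor((29 + 28)/4) = 14.
  m_3 = 4*14 - 28 = 28, d_3 = (860 - 28^2)/4 = 76/4 = 19, a_3 = floor((29 + 28)/19) = 3.
  m_4 = 19*3 - 28 = 29, d_4 = (860 - 29^2)/19 = 19/19 = 1, a_4 = floor((29 + 29)/1) = 58.
  m_5 = 1*58 - 29 = 29, d_5 = (860 - 29^2)/1 = 19/1 = 19: (m_5, d_5) = (m_1, d_1) = (29, 19), so from here the quotients repeat a_1, ..., a_4; the period length is 4.
Hence the expansion of sqrt(860) is a_0 = 29 followed by the repeating block 3, 14, 3, 58 (period 4).

[29; (3, 14, 3, 58)]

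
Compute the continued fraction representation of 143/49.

Run the Euclidean algorithm on 143 and 49; the successive quotients are the partial quotients a_0, a_1, ... (each step inverts the fractional part left over by the previous one):
  143 = 2*49 + 45, so a_0 = 2.
  49 = 1*45 + 4, so a_1 = 1.
  45 = 11*4 + 1, so a_2 = 11.
  4 = 4*1 + 0, so a_3 = 4.
The remainder reaches 0 after 4 divisions, so the expansion has 4 partial quotients, read off in order.

[2; 1, 11, 4]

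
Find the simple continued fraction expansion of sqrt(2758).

[52; (1, 1, 14, 1, 1, 104)]

Write x_i = (sqrt(2758) + m_i)/d_i with (m_0, d_0) = (0, 1). a_0 = floor(sqrt(2758)) = 52, since 52^2 = 2704 <= 2758 < 2809 = 53^2.
Iterate m_{i+1} = d_i*a_i - m_i, d_{i+1} = (2758 - m_{i+1}^2)/d_i, a_{i+1} = floor((a_0 + m_{i+1})/d_{i+1}):
  m_1 = 1*52 - 0 = 52, d_1 = (2758 - 52^2)/1 = 54/1 = 54, a_1 = floor((52 + 52)/54) = 1.
  m_2 = 54*1 - 52 = 2, d_2 = (2758 - 2^2)/54 = 2754/54 = 51, a_2 = floor((52 + 2)/51) = 1.
  m_3 = 51*1 - 2 = 49, d_3 = (2758 - 49^2)/51 = 357/51 = 7, a_3 = floor((52 + 49)/7) = 14.
  m_4 = 7*14 - 49 = 49, d_4 = (2758 - 49^2)/7 = 357/7 = 51, a_4 = floor((52 + 49)/51) = 1.
  m_5 = 51*1 - 49 = 2, d_5 = (2758 - 2^2)/51 = 2754/51 = 54, a_5 = floor((52 + 2)/54) = 1.
  m_6 = 54*1 - 2 = 52, d_6 = (2758 - 52^2)/54 = 54/54 = 1, a_6 = floor((52 + 52)/1) = 104.
  m_7 = 1*104 - 52 = 52, d_7 = (2758 - 52^2)/1 = 54/1 = 54: (m_7, d_7) = (m_1, d_1) = (52, 54), so from here the quotients repeat a_1, ..., a_6; the period length is 6.
Hence the expansion of sqrt(2758) is a_0 = 52 followed by the repeating block 1, 1, 14, 1, 1, 104 (period 6).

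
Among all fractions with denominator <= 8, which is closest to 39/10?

Expand x = 39/10 as a continued fraction with the Euclidean algorithm:
  39 = 3*10 + 9, so a_0 = 3.
  10 = 1*9 + 1, so a_1 = 1.
  9 = 9*1 + 0, so a_2 = 9.
so x = [3; 1, 9].
Convergents (p_i = a_i*p_{i-1} + p_{i-2}, q_i = a_i*q_{i-1} + q_{i-2} with p_{-2}=0, p_{-1}=1, q_{-2}=1, q_{-1}=0), until the denominator exceeds 8:
  i=0: a_0=3, p_0 = 3*1 + 0 = 3, q_0 = 3*0 + 1 = 1.
  i=1: a_1=1, p_1 = 1*3 + 1 = 4, q_1 = 1*1 + 0 = 1.
  i=2: a_2=9, p_2 = 9*4 + 3 = 39, q_2 = 9*1 + 1 = 10.
q_2 = 10 > 8, so the last convergent with denominator <= 8 is p_1/q_1 = 4/1.
The closest fraction with denominator <= 8 is either p_1/q_1 or the intermediate fraction (k*p_1 + p_0)/(k*q_1 + q_0) with the largest k >= 1 whose denominator stays <= 8; these approach x as k grows, and every other convergent or intermediate fraction in range is farther away.
Largest k: floor((8 - q_0)/q_1) = floor((8 - 1)/1) = 7.
That gives (7*4 + 3)/(7*1 + 1) = 31/8.
Compare the errors: |x - 4/1| = |39*1 - 4*10|/(10*1) = 1/10, and |x - 31/8| = |39*8 - 31*10|/(10*8) = 2/80.
Cross-multiplying, 2*10 = 20 < 80 = 1*80, so 2/80 is smaller: the intermediate fraction 31/8 is closer to x than 4/1.

31/8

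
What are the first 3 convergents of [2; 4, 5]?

Using the convergent recurrence p_i = a_i*p_{i-1} + p_{i-2}, q_i = a_i*q_{i-1} + q_{i-2} with p_{-2}=0, p_{-1}=1, q_{-2}=1, q_{-1}=0:
  i=0: a_0=2, p_0 = 2*1 + 0 = 2, q_0 = 2*0 + 1 = 1.
  i=1: a_1=4, p_1 = 4*2 + 1 = 9, q_1 = 4*1 + 0 = 4.
  i=2: a_2=5, p_2 = 5*9 + 2 = 47, q_2 = 5*4 + 1 = 21.

2/1, 9/4, 47/21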